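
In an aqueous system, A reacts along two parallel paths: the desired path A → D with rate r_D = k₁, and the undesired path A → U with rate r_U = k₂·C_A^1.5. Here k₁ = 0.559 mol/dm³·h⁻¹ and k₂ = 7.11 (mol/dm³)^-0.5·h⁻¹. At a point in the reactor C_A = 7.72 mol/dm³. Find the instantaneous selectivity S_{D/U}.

0.00367

S_{D/U} = r_D/r_U = (k₁)/(k₂·C_A^1.5) = (k₁/k₂)·C_A^-1.5.
= (0.559) / (7.11×7.720^1.5) = 0.5590/152.5 = 0.00367.
The undesired path is higher order in A, so low C_A (CSTR or dilute feed) favours D.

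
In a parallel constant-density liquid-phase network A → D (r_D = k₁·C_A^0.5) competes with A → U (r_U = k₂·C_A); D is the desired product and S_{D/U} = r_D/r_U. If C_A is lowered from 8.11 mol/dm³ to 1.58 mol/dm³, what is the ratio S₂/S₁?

2.27

S_{D/U} = (k₁/k₂)·C_A^-0.5, so S₂/S₁ = (C_{A,2}/C_{A,1})^-0.5.
= (1.58/8.11)^(-0.5) = (0.1948)^(-0.5) = 2.27.
Selectivity toward D rises as C_A falls — low-concentration operation is favoured.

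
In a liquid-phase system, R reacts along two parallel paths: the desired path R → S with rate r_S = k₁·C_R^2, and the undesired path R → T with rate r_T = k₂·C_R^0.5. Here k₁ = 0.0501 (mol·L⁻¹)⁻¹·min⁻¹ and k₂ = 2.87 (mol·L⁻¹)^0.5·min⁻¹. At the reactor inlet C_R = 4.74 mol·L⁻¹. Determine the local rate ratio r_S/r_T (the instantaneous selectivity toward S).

0.180

S_{S/T} = r_S/r_T = (k₁·C_R^2)/(k₂·C_R^0.5) = (k₁/k₂)·C_R^1.5.
= (0.0501×4.740^2) / (2.87×4.740^0.5) = 1.126/6.248 = 0.180.
Since the desired path is higher order in R, keeping C_R high (PFR or concentrated feed) favours S.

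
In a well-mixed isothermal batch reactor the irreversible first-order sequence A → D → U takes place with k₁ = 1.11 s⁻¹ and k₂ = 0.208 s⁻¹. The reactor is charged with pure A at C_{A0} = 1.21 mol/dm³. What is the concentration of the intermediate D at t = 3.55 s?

Solving the coupled first-order balances gives C_D(t) = [k₁/(k₂−k₁)]·C_{A0}·(e^(−k₁t) − e^(−k₂t)).
e^(−k₁t) = e^(−1.11×3.55) = e^(−3.941) = 0.01944; e^(−k₂t) = e^(−0.7384) = 0.4779.
C_D = 1.11×1.21/(0.208−1.11) × (0.01944−0.4779) = (-1.489)×(-0.4584) = 0.6826 mol/dm³.

0.683 mol/dm³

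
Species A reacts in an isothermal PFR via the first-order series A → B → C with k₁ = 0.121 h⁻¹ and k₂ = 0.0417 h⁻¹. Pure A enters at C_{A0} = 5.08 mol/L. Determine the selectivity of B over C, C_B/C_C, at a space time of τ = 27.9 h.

Solving the coupled first-order balances gives C_B(τ) = [k₁/(k₂−k₁)]·C_{A0}·(e^(−k₁τ) − e^(−k₂τ)).
e^(−k₁τ) = e^(−0.121×27.9) = e^(−3.376) = 0.03419; e^(−k₂τ) = e^(−1.163) = 0.3124.
C_B = 0.121×5.08/(0.0417−0.121) × (0.03419−0.3124) = (-7.751)×(-0.2782) = 2.157 mol/L.
C_A = C_{A0}e^(−k₁τ) = 0.1737 mol/L, so C_C = C_{A0}−C_A−C_B = 2.750 mol/L; C_B/C_C = 0.784.

0.784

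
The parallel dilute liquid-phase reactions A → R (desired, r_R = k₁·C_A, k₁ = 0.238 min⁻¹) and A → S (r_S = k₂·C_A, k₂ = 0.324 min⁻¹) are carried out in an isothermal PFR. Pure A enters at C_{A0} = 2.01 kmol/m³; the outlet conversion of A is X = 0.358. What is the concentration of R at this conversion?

0.305 kmol/m³

C_A = C_{A0}(1−X) = 1.290 kmol/m³.
Both paths are first order in A, so the instantaneous fraction to R is constant: dC_R/d(−C_A) = k₁/(k₁+k₂) = 0.4235.
C_R = 0.4235·(C_{A0}−C_A) = 0.4235×0.7196 = 0.305 kmol/m³.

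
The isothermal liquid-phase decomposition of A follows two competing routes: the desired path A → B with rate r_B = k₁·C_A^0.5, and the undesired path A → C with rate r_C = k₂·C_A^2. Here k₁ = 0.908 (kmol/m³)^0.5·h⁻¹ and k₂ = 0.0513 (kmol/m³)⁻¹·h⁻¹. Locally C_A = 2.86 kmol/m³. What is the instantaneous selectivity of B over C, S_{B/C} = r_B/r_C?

3.66

S_{B/C} = r_B/r_C = (k₁·C_A^0.5)/(k₂·C_A^2) = (k₁/k₂)·C_A^-1.5.
= (0.908×2.860^0.5) / (0.0513×2.860^2) = 1.536/0.4196 = 3.66.
The undesired path is higher order in A, so low C_A (CSTR or dilute feed) favours B.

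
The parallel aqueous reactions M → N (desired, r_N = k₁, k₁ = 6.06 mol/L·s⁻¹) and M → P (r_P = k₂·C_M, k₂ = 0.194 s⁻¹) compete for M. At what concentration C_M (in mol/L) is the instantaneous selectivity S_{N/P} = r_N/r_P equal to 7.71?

S_{N/P} = (k₁/k₂)·C_M⁻¹ ⇒ C_M = (S·k₂/k₁)^(-1).
= (7.71×0.194/6.06)^(-1) = (0.2468)^(-1) = 4.05 mol/L.

4.05 mol/L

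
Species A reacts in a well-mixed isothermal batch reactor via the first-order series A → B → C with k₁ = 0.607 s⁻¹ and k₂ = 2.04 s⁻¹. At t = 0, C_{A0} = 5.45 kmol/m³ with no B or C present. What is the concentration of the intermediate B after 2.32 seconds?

For first-order series with pure A initially, C_B(t) = k₁C_{A0}/(k₂−k₁)·(e^(−k₁t) − e^(−k₂t)).
e^(−k₁t) = e^(−0.607×2.32) = e^(−1.408) = 0.2446; e^(−k₂t) = e^(−4.733) = 0.008802.
C_B = 0.607×5.45/(2.04−0.607) × (0.2446−0.008802) = 2.309×0.2358 = 0.5443 kmol/m³.

0.544 kmol/m³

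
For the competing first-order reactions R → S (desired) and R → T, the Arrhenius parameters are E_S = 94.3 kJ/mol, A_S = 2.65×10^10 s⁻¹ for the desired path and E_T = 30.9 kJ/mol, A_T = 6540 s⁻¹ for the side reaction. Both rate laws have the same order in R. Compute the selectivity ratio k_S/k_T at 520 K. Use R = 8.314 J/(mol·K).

1.73

Since both paths have the same order in R, the concentration cancels and S_{S/T} = k_S/k_T = (A_S/A_T)·exp[(E_T−E_S)/(RT)].
(E_T−E_S)/(RT) = (30.9−94.3)×10³/(8.314×520) = -63400/4323 = -14.66.
k_S/k_T = (2.65×10^10/6540)·exp(-14.66) = 4.052×10^6 × 4.277×10^-7 = 1.73.
Since E_S > E_T, raising the temperature improves selectivity toward S.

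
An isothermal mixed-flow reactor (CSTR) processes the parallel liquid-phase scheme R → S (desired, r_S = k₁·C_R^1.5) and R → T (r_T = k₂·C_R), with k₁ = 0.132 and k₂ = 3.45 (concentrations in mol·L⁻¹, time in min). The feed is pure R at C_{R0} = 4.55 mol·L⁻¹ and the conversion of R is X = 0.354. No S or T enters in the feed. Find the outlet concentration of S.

Exit C_R = C_{R0}(1−X) = 4.55×0.646 = 2.939 mol·L⁻¹.
In a CSTR the entire volume is at exit conditions, so r_S = 0.132×2.939^1.5 = 0.6652 and r_T = 3.45×2.939 = 10.14.
Fraction of consumed R going to S: r_S/(r_S+r_T) = 0.06156.
C_S = 0.06156·C_{R0}·X = 0.06156×4.55×0.354 = 0.0992 mol·L⁻¹.

0.0992 mol·L⁻¹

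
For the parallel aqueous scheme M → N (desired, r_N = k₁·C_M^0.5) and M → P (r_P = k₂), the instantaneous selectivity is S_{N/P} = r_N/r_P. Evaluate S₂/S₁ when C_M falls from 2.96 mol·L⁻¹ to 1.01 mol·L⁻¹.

0.584

S_{N/P} = (k₁/k₂)·C_M^0.5, so S₂/S₁ = (C_{M,2}/C_{M,1})^0.5.
= (1.01/2.96)^0.5 = (0.3412)^0.5 = 0.584.
Selectivity toward N falls as C_M falls — high-concentration operation is favoured.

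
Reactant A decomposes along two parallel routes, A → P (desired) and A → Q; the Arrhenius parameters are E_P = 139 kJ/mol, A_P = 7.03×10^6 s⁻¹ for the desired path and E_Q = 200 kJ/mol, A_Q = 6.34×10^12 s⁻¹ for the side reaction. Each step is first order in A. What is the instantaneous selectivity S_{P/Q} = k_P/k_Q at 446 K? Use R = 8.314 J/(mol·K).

k_P/k_Q = (A_P/A_Q)·exp[−(E_P−E_Q)/(RT)] = (A_P/A_Q)·exp[(E_Q−E_P)/(RT)].
(E_Q−E_P)/(RT) = (200−139)×10³/(8.314×446) = 61000/3708 = 16.45.
k_P/k_Q = (7.03×10^6/6.34×10^12)·exp(16.45) = 1.109×10^-6 × 1.395×10^7 = 15.5.
Since E_P < E_Q, lowering the temperature improves selectivity toward P.

15.5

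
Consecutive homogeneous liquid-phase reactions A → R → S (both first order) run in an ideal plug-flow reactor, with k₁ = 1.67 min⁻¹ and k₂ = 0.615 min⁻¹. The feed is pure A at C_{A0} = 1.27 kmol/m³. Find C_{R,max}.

Evaluating C_R at τ_opt = ln(k₂/k₁)/(k₂−k₁) gives C_{R,max}/C_{A0} = (k₁/k₂)^[k₂/(k₂−k₁)].
= (1.67/0.615)^(0.615/(0.615−1.67)) = (2.715)^(-0.5829) = 0.5586.
C_{R,max} = 0.5586×1.27 = 0.709 kmol/m³.

0.709 kmol/m³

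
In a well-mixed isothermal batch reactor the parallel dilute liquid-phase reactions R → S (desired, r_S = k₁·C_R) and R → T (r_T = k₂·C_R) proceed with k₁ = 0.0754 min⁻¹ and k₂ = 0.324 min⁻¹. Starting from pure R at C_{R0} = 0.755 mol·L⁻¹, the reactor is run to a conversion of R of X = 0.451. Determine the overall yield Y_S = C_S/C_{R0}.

C_R = C_{R0}(1−X) = 0.4145 mol·L⁻¹.
Both paths are first order in R, so the instantaneous fraction to S is constant: dC_S/d(−C_R) = k₁/(k₁+k₂) = 0.1888.
C_S = 0.1888·(C_{R0}−C_R) = 0.1888×0.3405 = 0.0643 mol·L⁻¹.
Y_S = C_S/C_{R0} = 0.06428/0.755 = 0.0851.

0.0851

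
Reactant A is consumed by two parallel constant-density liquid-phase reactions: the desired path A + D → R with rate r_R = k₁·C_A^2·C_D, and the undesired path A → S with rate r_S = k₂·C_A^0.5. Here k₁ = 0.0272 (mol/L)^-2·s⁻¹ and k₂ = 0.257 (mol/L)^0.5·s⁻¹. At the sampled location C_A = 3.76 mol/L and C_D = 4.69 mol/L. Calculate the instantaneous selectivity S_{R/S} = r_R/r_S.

S_{R/S} = r_R/r_S = (k₁·C_A^2·C_D)/(k₂·C_A^0.5) = (k₁/k₂)·C_A^1.5·C_D.
= (0.0272×3.760^2×4.690) / (0.257×3.760^0.5) = 1.804/0.4983 = 3.62.
Since the desired path is higher order in A, keeping C_A high (PFR or concentrated feed) favours R.

3.62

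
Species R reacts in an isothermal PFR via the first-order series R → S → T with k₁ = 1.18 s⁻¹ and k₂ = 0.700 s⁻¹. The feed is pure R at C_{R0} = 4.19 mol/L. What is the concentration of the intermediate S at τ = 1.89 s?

Solving the coupled first-order balances gives C_S(τ) = [k₁/(k₂−k₁)]·C_{R0}·(e^(−k₁τ) − e^(−k₂τ)).
e^(−k₁τ) = e^(−1.18×1.89) = e^(−2.230) = 0.1075; e^(−k₂τ) = e^(−1.323) = 0.2663.
C_S = 1.18×4.19/(0.700−1.18) × (0.1075−0.2663) = (-10.30)×(-0.1588) = 1.636 mol/L.

1.64 mol/L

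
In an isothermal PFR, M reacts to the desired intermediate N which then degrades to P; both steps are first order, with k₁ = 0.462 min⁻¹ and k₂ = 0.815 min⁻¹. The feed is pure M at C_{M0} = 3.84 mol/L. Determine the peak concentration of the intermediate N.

For a first-order series the maximum intermediate yield is C_{N,max}/C_{M0} = (k₁/k₂)^[k₂/(k₂−k₁)].
= (0.462/0.815)^(0.815/(0.815−0.462)) = (0.5669)^(2.309) = 0.2697.
C_{N,max} = 0.2697×3.84 = 1.04 mol/L.

1.04 mol/L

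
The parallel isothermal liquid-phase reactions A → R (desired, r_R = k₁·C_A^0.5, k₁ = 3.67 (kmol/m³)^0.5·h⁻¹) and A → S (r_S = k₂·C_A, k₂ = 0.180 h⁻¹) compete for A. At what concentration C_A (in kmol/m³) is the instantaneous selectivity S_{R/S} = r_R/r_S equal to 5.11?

15.9 kmol/m³

S_{R/S} = (k₁/k₂)·C_A^-0.5 ⇒ C_A = (S·k₂/k₁)^(-2).
= (5.11×0.180/3.67)^(-2) = (0.2506)^(-2) = 15.9 kmol/m³.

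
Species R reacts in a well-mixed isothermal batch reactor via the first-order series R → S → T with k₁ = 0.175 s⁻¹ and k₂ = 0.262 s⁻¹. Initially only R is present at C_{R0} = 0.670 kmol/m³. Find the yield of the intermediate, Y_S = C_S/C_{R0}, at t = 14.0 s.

0.122

For first-order series with pure R initially, C_S(t) = k₁C_{R0}/(k₂−k₁)·(e^(−k₁t) − e^(−k₂t)).
e^(−k₁t) = e^(−0.175×14.0) = e^(−2.450) = 0.08629; e^(−k₂t) = e^(−3.668) = 0.02553.
C_S = 0.175×0.670/(0.262−0.175) × (0.08629−0.02553) = 1.348×0.06077 = 0.08189 kmol/m³.
Y_S = C_S/C_{R0} = 0.08189/0.670 = 0.122.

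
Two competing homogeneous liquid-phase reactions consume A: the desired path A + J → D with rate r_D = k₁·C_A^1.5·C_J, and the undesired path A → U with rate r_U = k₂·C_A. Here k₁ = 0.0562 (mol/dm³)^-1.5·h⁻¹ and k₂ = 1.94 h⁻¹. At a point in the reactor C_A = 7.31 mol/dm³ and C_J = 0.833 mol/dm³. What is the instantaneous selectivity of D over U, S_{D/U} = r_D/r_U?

0.0652

S_{D/U} = r_D/r_U = (k₁·C_A^1.5·C_J)/(k₂·C_A) = (k₁/k₂)·C_A^0.5·C_J.
= (0.0562×7.310^1.5×0.8330) / (1.94×7.310) = 0.9252/14.18 = 0.0652.
Since the desired path is higher order in A, keeping C_A high (PFR or concentrated feed) favours D.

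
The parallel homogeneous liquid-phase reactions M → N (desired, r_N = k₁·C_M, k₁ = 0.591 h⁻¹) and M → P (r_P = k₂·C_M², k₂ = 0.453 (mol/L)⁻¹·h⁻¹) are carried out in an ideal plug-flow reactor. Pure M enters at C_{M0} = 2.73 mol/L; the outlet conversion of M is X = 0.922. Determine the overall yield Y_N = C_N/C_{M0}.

C_M = C_{M0}(1−X) = 0.2129 mol/L.
Along a PFR/batch, dC_N/dC_M = −r_N/(r_N+r_P) = −k₁/(k₁+k₂·C_M).
Integrating from C_{M0} to C_M: C_N = (0.591/0.453)·ln[(0.591+0.453·2.73)/(0.591+0.453·0.213)] = 1.305·ln(1.828/0.6875) = 1.276 mol/L.
Y_N = C_N/C_{M0} = 1.276/2.73 = 0.467.

0.467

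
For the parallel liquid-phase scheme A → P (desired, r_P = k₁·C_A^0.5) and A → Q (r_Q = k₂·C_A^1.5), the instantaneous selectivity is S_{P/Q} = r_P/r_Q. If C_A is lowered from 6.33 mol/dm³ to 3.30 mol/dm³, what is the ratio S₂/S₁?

S_{P/Q} = (k₁/k₂)·C_A⁻¹, so S₂/S₁ = (C_{A,2}/C_{A,1})⁻¹.
= 6.33/3.30 = 1.92.

1.92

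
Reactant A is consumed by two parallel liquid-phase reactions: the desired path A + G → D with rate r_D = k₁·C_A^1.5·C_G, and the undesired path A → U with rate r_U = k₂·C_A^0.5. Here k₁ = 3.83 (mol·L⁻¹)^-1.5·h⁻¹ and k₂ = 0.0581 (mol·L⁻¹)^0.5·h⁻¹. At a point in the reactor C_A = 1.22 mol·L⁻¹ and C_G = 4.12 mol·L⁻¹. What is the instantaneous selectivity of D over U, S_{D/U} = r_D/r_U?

S_{D/U} = r_D/r_U = (k₁·C_A^1.5·C_G)/(k₂·C_A^0.5) = (k₁/k₂)·C_A·C_G.
= (3.83×1.220^1.5×4.120) / (0.0581×1.220^0.5) = 21.26/0.06417 = 331.
Since the desired path is higher order in A, keeping C_A high (PFR or concentrated feed) favours D.

331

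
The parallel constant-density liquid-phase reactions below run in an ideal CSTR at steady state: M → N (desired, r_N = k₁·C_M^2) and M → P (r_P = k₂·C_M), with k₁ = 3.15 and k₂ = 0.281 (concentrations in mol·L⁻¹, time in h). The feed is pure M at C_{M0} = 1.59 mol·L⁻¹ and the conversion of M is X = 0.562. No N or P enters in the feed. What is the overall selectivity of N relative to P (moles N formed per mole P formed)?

7.81

Exit C_M = C_{M0}(1−X) = 1.59×0.438 = 0.6964 mol·L⁻¹.
A CSTR operates uniformly at the exit composition, giving r_N = 1.528 and r_P = 0.1957 (each k·C_M^n at C_M = 0.6964).
Overall selectivity = C_N/C_P = r_Nτ/(r_Pτ) = r_N/r_P = 7.81.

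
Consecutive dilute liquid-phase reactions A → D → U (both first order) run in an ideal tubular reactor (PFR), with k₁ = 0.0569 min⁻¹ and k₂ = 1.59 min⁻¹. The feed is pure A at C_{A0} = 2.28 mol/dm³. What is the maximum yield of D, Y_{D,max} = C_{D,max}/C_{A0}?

0.0316

Evaluating C_D at τ_opt = ln(k₂/k₁)/(k₂−k₁) gives C_{D,max}/C_{A0} = (k₁/k₂)^[k₂/(k₂−k₁)].
= (0.0569/1.59)^(1.59/(1.59−0.0569)) = (0.03579)^(1.037) = 0.03163.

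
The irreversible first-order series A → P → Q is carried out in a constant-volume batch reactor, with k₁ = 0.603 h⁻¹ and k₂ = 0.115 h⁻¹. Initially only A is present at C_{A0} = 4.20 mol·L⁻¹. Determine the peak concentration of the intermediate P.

2.84 mol·L⁻¹

Evaluating C_P at t_opt = ln(k₂/k₁)/(k₂−k₁) gives C_{P,max}/C_{A0} = (k₁/k₂)^[k₂/(k₂−k₁)].
= (0.603/0.115)^(0.115/(0.115−0.603)) = (5.243)^(-0.2357) = 0.6767.
C_{P,max} = 0.6767×4.20 = 2.84 mol·L⁻¹.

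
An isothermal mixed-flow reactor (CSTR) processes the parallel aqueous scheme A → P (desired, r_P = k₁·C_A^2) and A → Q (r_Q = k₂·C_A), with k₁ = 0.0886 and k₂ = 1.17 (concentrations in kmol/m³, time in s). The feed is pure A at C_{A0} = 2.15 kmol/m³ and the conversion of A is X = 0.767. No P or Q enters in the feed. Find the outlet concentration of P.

0.0603 kmol/m³

Exit C_A = C_{A0}(1−X) = 2.15×0.233 = 0.5009 kmol/m³.
In a CSTR the entire volume is at exit conditions, so r_P = 0.0886×0.5009^2 = 0.02223 and r_Q = 1.17×0.5009 = 0.5861.
Fraction of consumed A going to P: r_P/(r_P+r_Q) = 0.03655.
C_P = 0.03655·C_{A0}·X = 0.03655×2.15×0.767 = 0.0603 kmol/m³.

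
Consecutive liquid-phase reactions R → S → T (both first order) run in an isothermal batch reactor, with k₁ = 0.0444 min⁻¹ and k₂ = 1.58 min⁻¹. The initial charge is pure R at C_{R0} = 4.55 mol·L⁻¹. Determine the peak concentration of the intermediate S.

For a first-order series the maximum intermediate yield is C_{S,max}/C_{R0} = (k₁/k₂)^[k₂/(k₂−k₁)].
= (0.0444/1.58)^(1.58/(1.58−0.0444)) = (0.02810)^(1.029) = 0.02534.
C_{S,max} = 0.02534×4.55 = 0.115 mol·L⁻¹.

0.115 mol·L⁻¹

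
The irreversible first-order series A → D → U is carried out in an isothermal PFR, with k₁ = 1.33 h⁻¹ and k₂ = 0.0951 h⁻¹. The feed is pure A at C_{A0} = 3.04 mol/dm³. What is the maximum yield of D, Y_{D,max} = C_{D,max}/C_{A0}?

For a first-order series the maximum intermediate yield is C_{D,max}/C_{A0} = (k₁/k₂)^[k₂/(k₂−k₁)].
= (1.33/0.0951)^(0.0951/(0.0951−1.33)) = (13.99)^(-0.07701) = 0.8162.

0.816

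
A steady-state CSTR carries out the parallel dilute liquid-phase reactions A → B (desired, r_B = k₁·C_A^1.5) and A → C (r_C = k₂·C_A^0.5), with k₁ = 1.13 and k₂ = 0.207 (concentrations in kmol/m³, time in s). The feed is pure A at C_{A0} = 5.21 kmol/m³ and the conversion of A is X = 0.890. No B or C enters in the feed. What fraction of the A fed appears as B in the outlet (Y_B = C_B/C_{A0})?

0.674

Exit C_A = C_{A0}(1−X) = 5.21×0.110 = 0.5731 kmol/m³.
A CSTR operates uniformly at the exit composition, giving r_B = 0.4903 and r_C = 0.1567 (each k·C_A^n at C_A = 0.5731).
Fraction of consumed A going to B: r_B/(r_B+r_C) = 0.7578.
C_B = 0.7578·C_{A0}·X = 0.7578×5.21×0.890 = 3.51 kmol/m³; Y_B = C_B/C_{A0} = 0.674.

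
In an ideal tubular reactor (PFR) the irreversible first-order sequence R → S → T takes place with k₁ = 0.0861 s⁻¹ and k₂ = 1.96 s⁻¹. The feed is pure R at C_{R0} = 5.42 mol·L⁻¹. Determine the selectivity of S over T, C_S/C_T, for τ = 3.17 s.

0.171

For first-order series with pure R initially, C_S(τ) = k₁C_{R0}/(k₂−k₁)·(e^(−k₁τ) − e^(−k₂τ)).
e^(−k₁τ) = e^(−0.0861×3.17) = e^(−0.2729) = 0.7611; e^(−k₂τ) = e^(−6.213) = 0.002003.
C_S = 0.0861×5.42/(1.96−0.0861) × (0.7611−0.002003) = 0.2490×0.7591 = 0.1891 mol·L⁻¹.
C_R = C_{R0}e^(−k₁τ) = 4.125 mol·L⁻¹, so C_T = C_{R0}−C_R−C_S = 1.106 mol·L⁻¹; C_S/C_T = 0.171.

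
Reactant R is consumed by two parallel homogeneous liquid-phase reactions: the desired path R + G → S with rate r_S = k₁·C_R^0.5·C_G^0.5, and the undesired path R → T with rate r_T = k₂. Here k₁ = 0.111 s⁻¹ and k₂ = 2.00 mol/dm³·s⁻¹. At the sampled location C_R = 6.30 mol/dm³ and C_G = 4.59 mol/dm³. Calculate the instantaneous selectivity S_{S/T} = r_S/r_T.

0.298

S_{S/T} = r_S/r_T = (k₁·C_R^0.5·C_G^0.5)/(k₂) = (k₁/k₂)·C_R^0.5·C_G^0.5.
= (0.111×6.300^0.5×4.590^0.5) / (2.00) = 0.5969/2.000 = 0.298.
Since the desired path is higher order in R, keeping C_R high (PFR or concentrated feed) favours S.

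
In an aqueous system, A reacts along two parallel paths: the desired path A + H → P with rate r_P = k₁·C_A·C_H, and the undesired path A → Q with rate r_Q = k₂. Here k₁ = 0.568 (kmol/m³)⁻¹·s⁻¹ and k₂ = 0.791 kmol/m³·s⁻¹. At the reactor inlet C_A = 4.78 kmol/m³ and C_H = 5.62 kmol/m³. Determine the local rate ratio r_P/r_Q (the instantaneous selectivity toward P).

S_{P/Q} = r_P/r_Q = (k₁·C_A·C_H)/(k₂) = (k₁/k₂)·C_A·C_H.
= (0.568×4.780×5.620) / (0.791) = 15.26/0.7910 = 19.3.
Since the desired path is higher order in A, keeping C_A high (PFR or concentrated feed) favours P.

19.3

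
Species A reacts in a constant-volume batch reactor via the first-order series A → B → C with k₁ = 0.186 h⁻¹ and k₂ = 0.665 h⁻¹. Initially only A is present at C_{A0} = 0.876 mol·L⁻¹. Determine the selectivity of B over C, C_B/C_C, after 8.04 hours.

For first-order series with pure A initially, C_B(t) = k₁C_{A0}/(k₂−k₁)·(e^(−k₁t) − e^(−k₂t)).
e^(−k₁t) = e^(−0.186×8.04) = e^(−1.495) = 0.2241; e^(−k₂t) = e^(−5.347) = 0.004764.
C_B = 0.186×0.876/(0.665−0.186) × (0.2241−0.004764) = 0.3402×0.2194 = 0.07463 mol·L⁻¹.
C_A = C_{A0}e^(−k₁t) = 0.1964 mol·L⁻¹, so C_C = C_{A0}−C_A−C_B = 0.6050 mol·L⁻¹; C_B/C_C = 0.123.

0.123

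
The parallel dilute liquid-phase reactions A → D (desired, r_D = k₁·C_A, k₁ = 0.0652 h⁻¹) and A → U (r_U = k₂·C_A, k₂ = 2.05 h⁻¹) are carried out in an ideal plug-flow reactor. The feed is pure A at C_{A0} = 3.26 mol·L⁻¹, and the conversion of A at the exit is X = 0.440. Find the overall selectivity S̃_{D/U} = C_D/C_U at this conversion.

0.0318

C_A = C_{A0}(1−X) = 1.826 mol·L⁻¹.
Both paths are first order in A, so the instantaneous fraction to D is constant: dC_D/d(−C_A) = k₁/(k₁+k₂) = 0.03082.
C_D = 0.03082·(C_{A0}−C_A) = 0.03082×1.434 = 0.0442 mol·L⁻¹.
C_U = (C_{A0}−C_A)−C_D = 1.390 mol·L⁻¹; S̃_{D/U} = 0.04421/1.390 = 0.0318.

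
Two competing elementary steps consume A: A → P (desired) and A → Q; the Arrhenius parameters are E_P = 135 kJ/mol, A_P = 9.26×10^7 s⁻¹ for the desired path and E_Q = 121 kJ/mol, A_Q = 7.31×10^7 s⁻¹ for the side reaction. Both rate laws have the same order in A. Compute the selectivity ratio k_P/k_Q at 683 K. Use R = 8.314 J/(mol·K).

k_P/k_Q = (A_P/A_Q)·exp[−(E_P−E_Q)/(RT)] = (A_P/A_Q)·exp[(E_Q−E_P)/(RT)].
(E_Q−E_P)/(RT) = (121−135)×10³/(8.314×683) = -14000/5678 = -2.465.
k_P/k_Q = (9.26×10^7/7.31×10^7)·exp(-2.465) = 1.267 × 0.08497 = 0.108.
Since E_P > E_Q, raising the temperature improves selectivity toward P.

0.108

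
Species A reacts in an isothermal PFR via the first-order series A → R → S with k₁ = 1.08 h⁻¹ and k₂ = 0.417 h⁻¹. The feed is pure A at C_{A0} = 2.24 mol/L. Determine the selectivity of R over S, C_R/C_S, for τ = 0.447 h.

9.59

The intermediate concentration in a first-order A→B→C sequence is C_R = k₁C_{A0}(e^(−k₁τ) − e^(−k₂τ))/(k₂−k₁).
e^(−k₁τ) = e^(−1.08×0.447) = e^(−0.4828) = 0.6171; e^(−k₂τ) = e^(−0.1864) = 0.8299.
C_R = 1.08×2.24/(0.417−1.08) × (0.6171−0.8299) = (-3.649)×(-0.2129) = 0.7767 mol/L.
C_A = C_{A0}e^(−k₁τ) = 1.382 mol/L, so C_S = C_{A0}−C_A−C_R = 0.08103 mol/L; C_R/C_S = 9.59.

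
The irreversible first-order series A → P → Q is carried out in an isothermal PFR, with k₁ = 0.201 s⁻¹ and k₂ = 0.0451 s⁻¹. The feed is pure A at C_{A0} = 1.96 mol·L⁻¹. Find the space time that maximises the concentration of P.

Setting dC_P/dτ = 0 gives τ_opt = ln(k₂/k₁)/(k₂−k₁).
= ln(0.0451/0.201)/(0.0451−0.201) = ln(0.2244)/-0.1559 = -1.494/-0.1559 = 9.59 s.

9.59 s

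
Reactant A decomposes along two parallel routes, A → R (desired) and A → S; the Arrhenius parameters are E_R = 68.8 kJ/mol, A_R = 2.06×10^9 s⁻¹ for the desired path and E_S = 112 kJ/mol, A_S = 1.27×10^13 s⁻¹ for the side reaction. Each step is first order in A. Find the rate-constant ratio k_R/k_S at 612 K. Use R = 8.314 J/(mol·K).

Since both paths have the same order in A, the concentration cancels and S_{R/S} = k_R/k_S = (A_R/A_S)·exp[(E_S−E_R)/(RT)].
(E_S−E_R)/(RT) = (112−68.8)×10³/(8.314×612) = 43200/5088 = 8.490.
k_R/k_S = (2.06×10^9/1.27×10^13)·exp(8.490) = 1.622×10^-4 × 4867 = 0.789.

0.789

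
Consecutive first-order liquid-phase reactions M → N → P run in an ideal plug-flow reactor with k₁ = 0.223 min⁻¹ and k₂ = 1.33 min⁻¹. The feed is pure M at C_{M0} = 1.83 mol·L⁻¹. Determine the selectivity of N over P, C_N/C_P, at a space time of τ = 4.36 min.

The intermediate concentration in a first-order A→B→C sequence is C_N = k₁C_{M0}(e^(−k₁τ) − e^(−k₂τ))/(k₂−k₁).
e^(−k₁τ) = e^(−0.223×4.36) = e^(−0.9723) = 0.3782; e^(−k₂τ) = e^(−5.799) = 0.003031.
C_N = 0.223×1.83/(1.33−0.223) × (0.3782−0.003031) = 0.3686×0.3752 = 0.1383 mol·L⁻¹.
C_M = C_{M0}e^(−k₁τ) = 0.6921 mol·L⁻¹, so C_P = C_{M0}−C_M−C_N = 0.9995 mol·L⁻¹; C_N/C_P = 0.138.

0.138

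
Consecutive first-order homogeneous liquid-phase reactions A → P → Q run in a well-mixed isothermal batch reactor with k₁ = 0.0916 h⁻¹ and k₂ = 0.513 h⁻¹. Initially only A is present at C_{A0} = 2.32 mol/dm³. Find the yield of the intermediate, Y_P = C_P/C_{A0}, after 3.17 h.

0.120

For first-order series with pure A initially, C_P(t) = k₁C_{A0}/(k₂−k₁)·(e^(−k₁t) − e^(−k₂t)).
e^(−k₁t) = e^(−0.0916×3.17) = e^(−0.2904) = 0.7480; e^(−k₂t) = e^(−1.626) = 0.1967.
C_P = 0.0916×2.32/(0.513−0.0916) × (0.7480−0.1967) = 0.5043×0.5513 = 0.2780 mol/dm³.
Y_P = C_P/C_{A0} = 0.2780/2.32 = 0.120.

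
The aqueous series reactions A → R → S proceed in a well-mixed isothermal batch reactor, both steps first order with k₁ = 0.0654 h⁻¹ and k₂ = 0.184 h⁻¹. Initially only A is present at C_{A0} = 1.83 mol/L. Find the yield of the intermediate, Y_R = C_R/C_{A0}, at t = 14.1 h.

0.178

For first-order series with pure A initially, C_R(t) = k₁C_{A0}/(k₂−k₁)·(e^(−k₁t) − e^(−k₂t)).
e^(−k₁t) = e^(−0.0654×14.1) = e^(−0.9221) = 0.3977; e^(−k₂t) = e^(−2.594) = 0.07469.
C_R = 0.0654×1.83/(0.184−0.0654) × (0.3977−0.07469) = 1.009×0.3230 = 0.3259 mol/L.
Y_R = C_R/C_{A0} = 0.3259/1.83 = 0.178.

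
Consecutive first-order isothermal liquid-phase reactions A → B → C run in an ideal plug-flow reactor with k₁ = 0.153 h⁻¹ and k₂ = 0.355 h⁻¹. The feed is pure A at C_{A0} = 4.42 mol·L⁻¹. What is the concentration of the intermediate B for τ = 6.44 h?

For first-order series with pure A initially, C_B(τ) = k₁C_{A0}/(k₂−k₁)·(e^(−k₁τ) − e^(−k₂τ)).
e^(−k₁τ) = e^(−0.153×6.44) = e^(−0.9853) = 0.3733; e^(−k₂τ) = e^(−2.286) = 0.1017.
C_B = 0.153×4.42/(0.355−0.153) × (0.3733−0.1017) = 3.348×0.2717 = 0.9095 mol·L⁻¹.

0.909 mol·L⁻¹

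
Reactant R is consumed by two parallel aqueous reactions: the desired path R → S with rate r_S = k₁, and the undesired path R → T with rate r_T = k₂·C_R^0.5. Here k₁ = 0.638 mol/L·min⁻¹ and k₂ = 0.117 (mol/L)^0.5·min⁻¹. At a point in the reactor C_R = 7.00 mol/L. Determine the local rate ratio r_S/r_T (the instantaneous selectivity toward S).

S_{S/T} = r_S/r_T = (k₁)/(k₂·C_R^0.5) = (k₁/k₂)·C_R^-0.5.
= (0.638) / (0.117×7.000^0.5) = 0.6380/0.3096 = 2.06.

2.06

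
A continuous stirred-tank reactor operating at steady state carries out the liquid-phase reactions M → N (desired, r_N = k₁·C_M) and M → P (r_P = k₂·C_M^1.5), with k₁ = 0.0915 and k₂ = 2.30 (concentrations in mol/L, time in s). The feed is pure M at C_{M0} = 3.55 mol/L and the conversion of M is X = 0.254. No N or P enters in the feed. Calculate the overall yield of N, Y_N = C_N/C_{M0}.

0.00606

Exit C_M = C_{M0}(1−X) = 3.55×0.746 = 2.648 mol/L.
In a CSTR the entire volume is at exit conditions, so r_N = 0.0915×2.648 = 0.2423 and r_P = 2.30×2.648^1.5 = 9.912.
Fraction of consumed M going to N: r_N/(r_N+r_P) = 0.02386.
C_N = 0.02386·C_{M0}·X = 0.02386×3.55×0.254 = 0.0215 mol/L; Y_N = C_N/C_{M0} = 0.00606.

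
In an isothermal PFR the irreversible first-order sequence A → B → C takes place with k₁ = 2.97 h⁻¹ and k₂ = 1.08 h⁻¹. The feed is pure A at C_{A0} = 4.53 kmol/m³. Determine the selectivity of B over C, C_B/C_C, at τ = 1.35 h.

Solving the coupled first-order balances gives C_B(τ) = [k₁/(k₂−k₁)]·C_{A0}·(e^(−k₁τ) − e^(−k₂τ)).
e^(−k₁τ) = e^(−2.97×1.35) = e^(−4.010) = 0.01814; e^(−k₂τ) = e^(−1.458) = 0.2327.
C_B = 2.97×4.53/(1.08−2.97) × (0.01814−0.2327) = (-7.119)×(-0.2146) = 1.527 kmol/m³.
C_A = C_{A0}e^(−k₁τ) = 0.08219 kmol/m³, so C_C = C_{A0}−C_A−C_B = 2.920 kmol/m³; C_B/C_C = 0.523.

0.523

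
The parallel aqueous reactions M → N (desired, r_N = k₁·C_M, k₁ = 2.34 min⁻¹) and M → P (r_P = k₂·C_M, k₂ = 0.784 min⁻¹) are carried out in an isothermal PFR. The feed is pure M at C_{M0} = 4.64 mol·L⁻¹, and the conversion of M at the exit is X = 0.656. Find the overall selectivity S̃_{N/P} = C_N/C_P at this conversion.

2.98

C_M = C_{M0}(1−X) = 1.596 mol·L⁻¹.
Both paths are first order in M, so the instantaneous fraction to N is constant: dC_N/d(−C_M) = k₁/(k₁+k₂) = 0.7490.
C_N = 0.7490·(C_{M0}−C_M) = 0.7490×3.044 = 2.28 mol·L⁻¹.
C_P = (C_{M0}−C_M)−C_N = 0.7639 mol·L⁻¹; S̃_{N/P} = 2.280/0.7639 = 2.98.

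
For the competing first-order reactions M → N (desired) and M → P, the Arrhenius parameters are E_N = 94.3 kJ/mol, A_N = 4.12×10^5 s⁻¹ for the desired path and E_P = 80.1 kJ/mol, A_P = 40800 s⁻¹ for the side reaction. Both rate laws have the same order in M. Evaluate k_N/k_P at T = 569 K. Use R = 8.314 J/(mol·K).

With equal orders, S_{N/P} = k_N/k_P = (A_N/A_P)·exp[(E_P−E_N)/(RT)].
(E_P−E_N)/(RT) = (80.1−94.3)×10³/(8.314×569) = -14200/4731 = -3.002.
k_N/k_P = (4.12×10^5/40800)·exp(-3.002) = 10.10 × 0.04970 = 0.502.

0.502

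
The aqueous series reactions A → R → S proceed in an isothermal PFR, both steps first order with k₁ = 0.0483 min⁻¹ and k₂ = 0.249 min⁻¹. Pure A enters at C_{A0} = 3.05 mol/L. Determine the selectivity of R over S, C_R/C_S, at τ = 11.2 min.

The intermediate concentration in a first-order A→B→C sequence is C_R = k₁C_{A0}(e^(−k₁τ) − e^(−k₂τ))/(k₂−k₁).
e^(−k₁τ) = e^(−0.0483×11.2) = e^(−0.5410) = 0.5822; e^(−k₂τ) = e^(−2.789) = 0.06149.
C_R = 0.0483×3.05/(0.249−0.0483) × (0.5822−0.06149) = 0.7340×0.5207 = 0.3822 mol/L.
C_A = C_{A0}e^(−k₁τ) = 1.776 mol/L, so C_S = C_{A0}−C_A−C_R = 0.8921 mol/L; C_R/C_S = 0.428.

0.428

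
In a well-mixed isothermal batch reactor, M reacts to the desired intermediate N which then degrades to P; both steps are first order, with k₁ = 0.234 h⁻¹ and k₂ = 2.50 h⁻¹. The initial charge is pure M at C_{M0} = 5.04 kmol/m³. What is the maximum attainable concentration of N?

0.369 kmol/m³

At the optimum, C_{N,max}/C_{M0} = (k₁/k₂)^[k₂/(k₂−k₁)].
= (0.234/2.50)^(2.50/(2.50−0.234)) = (0.09360)^(1.103) = 0.07329.
C_{N,max} = 0.07329×5.04 = 0.369 kmol/m³.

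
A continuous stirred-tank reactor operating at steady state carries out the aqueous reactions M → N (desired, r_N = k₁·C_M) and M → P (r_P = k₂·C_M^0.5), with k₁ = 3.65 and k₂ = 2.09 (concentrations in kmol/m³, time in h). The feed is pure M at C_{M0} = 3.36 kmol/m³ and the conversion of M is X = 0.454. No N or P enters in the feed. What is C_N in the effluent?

Exit C_M = C_{M0}(1−X) = 3.36×0.546 = 1.835 kmol/m³.
In a CSTR the entire volume is at exit conditions, so r_N = 3.65×1.835 = 6.696 and r_P = 2.09×1.835^0.5 = 2.831.
Fraction of consumed M going to N: r_N/(r_N+r_P) = 0.7029.
C_N = 0.7029·C_{M0}·X = 0.7029×3.36×0.454 = 1.07 kmol/m³.

1.07 kmol/m³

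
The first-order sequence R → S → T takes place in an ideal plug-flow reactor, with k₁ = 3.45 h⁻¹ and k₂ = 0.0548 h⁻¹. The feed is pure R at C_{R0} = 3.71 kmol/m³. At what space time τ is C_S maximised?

1.22 h

Setting dC_S/dτ = 0 gives τ_opt = ln(k₂/k₁)/(k₂−k₁).
= ln(0.0548/3.45)/(0.0548−3.45) = ln(0.01588)/-3.395 = -4.142/-3.395 = 1.22 h.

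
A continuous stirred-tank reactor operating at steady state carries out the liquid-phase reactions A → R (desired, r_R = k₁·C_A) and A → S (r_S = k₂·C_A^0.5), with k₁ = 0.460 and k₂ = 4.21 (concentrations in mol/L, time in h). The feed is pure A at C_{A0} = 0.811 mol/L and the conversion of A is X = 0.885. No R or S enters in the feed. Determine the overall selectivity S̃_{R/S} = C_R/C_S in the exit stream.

0.0334

Exit C_A = C_{A0}(1−X) = 0.811×0.115 = 0.09327 mol/L.
A CSTR operates uniformly at the exit composition, giving r_R = 0.04290 and r_S = 1.286 (each k·C_A^n at C_A = 0.09327).
Overall selectivity = C_R/C_S = r_Rτ/(r_Sτ) = r_R/r_S = 0.0334.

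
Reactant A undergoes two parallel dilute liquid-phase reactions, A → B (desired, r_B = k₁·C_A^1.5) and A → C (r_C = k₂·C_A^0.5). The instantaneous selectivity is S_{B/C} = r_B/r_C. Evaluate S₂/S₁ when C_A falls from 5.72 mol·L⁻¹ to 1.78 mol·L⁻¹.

S_{B/C} = (k₁/k₂)·C_A, so S₂/S₁ = (C_{A,2}/C_{A,1}).
= 1.78/5.72 = 0.311.
Selectivity toward B falls as C_A falls — high-concentration operation is favoured.

0.311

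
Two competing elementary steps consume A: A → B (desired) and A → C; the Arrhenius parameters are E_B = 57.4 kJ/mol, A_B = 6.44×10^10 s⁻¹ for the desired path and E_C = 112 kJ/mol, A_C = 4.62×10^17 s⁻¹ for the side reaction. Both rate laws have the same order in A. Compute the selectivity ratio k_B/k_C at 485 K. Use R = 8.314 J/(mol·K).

k_B/k_C = (A_B/A_C)·exp[−(E_B−E_C)/(RT)] = (A_B/A_C)·exp[(E_C−E_B)/(RT)].
(E_C−E_B)/(RT) = (112−57.4)×10³/(8.314×485) = 54600/4032 = 13.54.
k_B/k_C = (6.44×10^10/4.62×10^17)·exp(13.54) = 1.394×10^-7 × 7.597×10^5 = 0.106.
Since E_B < E_C, lowering the temperature improves selectivity toward B.

0.106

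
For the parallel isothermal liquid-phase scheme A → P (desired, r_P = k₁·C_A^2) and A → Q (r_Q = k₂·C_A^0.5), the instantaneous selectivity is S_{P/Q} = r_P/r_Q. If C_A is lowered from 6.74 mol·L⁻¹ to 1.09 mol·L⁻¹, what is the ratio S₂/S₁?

0.0650

S_{P/Q} = (k₁/k₂)·C_A^1.5, so S₂/S₁ = (C_{A,2}/C_{A,1})^1.5.
= (1.09/6.74)^1.5 = (0.1617)^1.5 = 0.0650.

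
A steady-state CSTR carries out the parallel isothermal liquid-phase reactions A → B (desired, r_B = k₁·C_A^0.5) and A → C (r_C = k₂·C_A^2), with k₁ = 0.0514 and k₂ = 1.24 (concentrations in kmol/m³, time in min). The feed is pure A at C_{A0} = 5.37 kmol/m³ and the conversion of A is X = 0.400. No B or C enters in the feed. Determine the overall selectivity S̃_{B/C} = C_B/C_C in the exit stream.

0.00717

Exit C_A = C_{A0}(1−X) = 5.37×0.600 = 3.222 kmol/m³.
Rates in a CSTR are evaluated at the outlet concentration: r_B = 0.0514×3.222^0.5 = 0.09226, r_C = 1.24×3.222^2 = 12.87.
Overall selectivity = C_B/C_C = r_Bτ/(r_Cτ) = r_B/r_C = 0.00717.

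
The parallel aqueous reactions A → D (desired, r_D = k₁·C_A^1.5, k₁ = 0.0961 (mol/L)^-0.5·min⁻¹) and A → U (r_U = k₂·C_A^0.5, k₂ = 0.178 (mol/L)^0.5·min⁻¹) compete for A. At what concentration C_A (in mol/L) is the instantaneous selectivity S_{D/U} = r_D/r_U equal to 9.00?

16.7 mol/L

S_{D/U} = (k₁/k₂)·C_A ⇒ C_A = S·k₂/k₁.
= 9.00×0.178/0.0961 = 16.7 mol/L.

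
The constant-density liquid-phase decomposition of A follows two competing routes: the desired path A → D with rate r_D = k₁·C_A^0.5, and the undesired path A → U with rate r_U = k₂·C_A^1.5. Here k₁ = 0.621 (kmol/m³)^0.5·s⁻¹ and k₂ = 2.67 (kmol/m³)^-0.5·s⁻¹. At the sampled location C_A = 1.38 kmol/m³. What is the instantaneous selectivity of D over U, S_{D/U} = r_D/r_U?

S_{D/U} = r_D/r_U = (k₁·C_A^0.5)/(k₂·C_A^1.5) = (k₁/k₂)·C_A⁻¹.
= (0.621×1.380^0.5) / (2.67×1.380^1.5) = 0.7295/4.328 = 0.169.
The undesired path is higher order in A, so low C_A (CSTR or dilute feed) favours D.

0.169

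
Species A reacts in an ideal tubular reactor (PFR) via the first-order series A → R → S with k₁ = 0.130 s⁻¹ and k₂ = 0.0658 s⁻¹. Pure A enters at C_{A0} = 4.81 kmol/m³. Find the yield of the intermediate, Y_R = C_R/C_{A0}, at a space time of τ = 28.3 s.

The intermediate concentration in a first-order A→B→C sequence is C_R = k₁C_{A0}(e^(−k₁τ) − e^(−k₂τ))/(k₂−k₁).
e^(−k₁τ) = e^(−0.130×28.3) = e^(−3.679) = 0.02525; e^(−k₂τ) = e^(−1.862) = 0.1553.
C_R = 0.130×4.81/(0.0658−0.130) × (0.02525−0.1553) = (-9.740)×(-0.1301) = 1.267 kmol/m³.
Y_R = C_R/C_{A0} = 1.267/4.81 = 0.263.

0.263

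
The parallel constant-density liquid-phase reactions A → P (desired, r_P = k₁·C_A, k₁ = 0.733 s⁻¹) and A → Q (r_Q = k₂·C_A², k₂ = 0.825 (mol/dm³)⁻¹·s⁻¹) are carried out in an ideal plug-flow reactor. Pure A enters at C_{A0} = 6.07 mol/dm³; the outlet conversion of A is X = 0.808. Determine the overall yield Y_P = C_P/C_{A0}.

C_A = C_{A0}(1−X) = 1.165 mol/dm³.
Along a PFR/batch, dC_P/dC_A = −r_P/(r_P+r_Q) = −k₁/(k₁+k₂·C_A).
Integrating from C_{A0} to C_A: C_P = (0.733/0.825)·ln[(0.733+0.825·6.07)/(0.733+0.825·1.17)] = 0.8885·ln(5.741/1.694) = 1.084 mol/dm³.
Y_P = C_P/C_{A0} = 1.084/6.07 = 0.179.

0.179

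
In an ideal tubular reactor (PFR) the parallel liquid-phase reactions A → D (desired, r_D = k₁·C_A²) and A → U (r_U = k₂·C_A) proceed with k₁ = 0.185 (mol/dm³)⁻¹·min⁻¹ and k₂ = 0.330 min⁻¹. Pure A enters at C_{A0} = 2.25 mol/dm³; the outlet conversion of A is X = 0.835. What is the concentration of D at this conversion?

C_A = C_{A0}(1−X) = 0.3713 mol/dm³.
Along a PFR/batch, dC_U/dC_A = −r_U/(r_D+r_U) = −k₂/(k₂+k₁·C_A).
Integrating from C_{A0} to C_A: C_U = (0.330/0.185)·ln[(0.330+0.185·2.25)/(0.330+0.185·0.371)] = 1.784·ln(0.7463/0.3987) = 1.118 mol/dm³.
Then C_D = (C_{A0}−C_A) − C_U = 1.879 − 1.118 = 0.7605 mol/dm³.

0.760 mol/dm³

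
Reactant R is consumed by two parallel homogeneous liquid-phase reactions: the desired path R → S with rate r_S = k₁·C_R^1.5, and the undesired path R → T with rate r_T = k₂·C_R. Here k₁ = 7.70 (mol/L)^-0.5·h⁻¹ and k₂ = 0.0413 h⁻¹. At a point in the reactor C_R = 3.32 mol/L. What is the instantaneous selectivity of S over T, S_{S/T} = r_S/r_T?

S_{S/T} = r_S/r_T = (k₁·C_R^1.5)/(k₂·C_R) = (k₁/k₂)·C_R^0.5.
= (7.70×3.320^1.5) / (0.0413×3.320) = 46.58/0.1371 = 340.

340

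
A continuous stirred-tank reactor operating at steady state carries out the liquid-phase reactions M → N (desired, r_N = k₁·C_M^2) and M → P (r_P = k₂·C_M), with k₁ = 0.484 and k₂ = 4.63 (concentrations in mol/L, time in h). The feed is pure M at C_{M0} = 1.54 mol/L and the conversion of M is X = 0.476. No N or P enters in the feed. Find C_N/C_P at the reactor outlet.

Exit C_M = C_{M0}(1−X) = 1.54×0.524 = 0.8070 mol/L.
A CSTR operates uniformly at the exit composition, giving r_N = 0.3152 and r_P = 3.736 (each k·C_M^n at C_M = 0.8070).
Overall selectivity = C_N/C_P = r_Nτ/(r_Pτ) = r_N/r_P = 0.0844.

0.0844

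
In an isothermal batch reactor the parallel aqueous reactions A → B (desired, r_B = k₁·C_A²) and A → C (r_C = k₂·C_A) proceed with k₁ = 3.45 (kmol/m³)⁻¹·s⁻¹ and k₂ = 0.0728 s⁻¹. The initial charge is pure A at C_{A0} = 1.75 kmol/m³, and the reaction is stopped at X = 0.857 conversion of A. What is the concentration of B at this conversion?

1.46 kmol/m³

C_A = C_{A0}(1−X) = 0.2503 kmol/m³.
Along a PFR/batch, dC_C/dC_A = −r_C/(r_B+r_C) = −k₂/(k₂+k₁·C_A).
Integrating from C_{A0} to C_A: C_C = (0.0728/3.45)·ln[(0.0728+3.45·1.75)/(0.0728+3.45·0.250)] = 0.02110·ln(6.110/0.9362) = 0.03959 kmol/m³.
Then C_B = (C_{A0}−C_A) − C_C = 1.500 − 0.03959 = 1.460 kmol/m³.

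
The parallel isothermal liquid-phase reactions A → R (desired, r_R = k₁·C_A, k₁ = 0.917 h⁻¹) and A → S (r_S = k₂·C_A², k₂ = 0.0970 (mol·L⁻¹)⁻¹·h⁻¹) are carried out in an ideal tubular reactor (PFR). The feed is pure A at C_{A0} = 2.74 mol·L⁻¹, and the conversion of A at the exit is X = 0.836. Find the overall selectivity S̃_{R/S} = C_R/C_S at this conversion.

C_A = C_{A0}(1−X) = 0.4494 mol·L⁻¹.
Along a PFR/batch, dC_R/dC_A = −r_R/(r_R+r_S) = −k₁/(k₁+k₂·C_A).
Integrating from C_{A0} to C_A: C_R = (0.917/0.0970)·ln[(0.917+0.0970·2.74)/(0.917+0.0970·0.449)] = 9.454·ln(1.183/0.9606) = 1.967 mol·L⁻¹.
C_S = (C_{A0}−C_A)−C_R = 0.3236 mol·L⁻¹; S̃_{R/S} = 1.967/0.3236 = 6.08.

6.08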